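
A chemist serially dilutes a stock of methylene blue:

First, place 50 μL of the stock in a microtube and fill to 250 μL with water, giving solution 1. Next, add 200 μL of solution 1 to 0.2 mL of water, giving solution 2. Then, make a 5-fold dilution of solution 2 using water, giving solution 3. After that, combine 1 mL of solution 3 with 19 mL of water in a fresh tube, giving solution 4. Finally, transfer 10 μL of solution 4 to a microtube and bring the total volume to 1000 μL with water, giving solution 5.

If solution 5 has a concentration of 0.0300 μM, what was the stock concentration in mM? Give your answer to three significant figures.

3.00 mM

Step 1: 50 μL brought to 250 μL → factor 250/50 = 5
Step 2: 200 μL + 0.2 mL = 400 μL total → factor 400/200 = 2
Step 3: 5-fold → factor 5
Step 4: 1 mL + 19 mL = 20 mL total → factor 20/1 = 20
Step 5: 10 μL brought to 1000 μL → factor 1000/10 = 100
Overall dilution factor = 5 × 2 × 5 × 20 × 100 = 1 × 10^5
Stock = 0.0300 μM × 1 × 10^5 = 3000 μM = 3.00 mM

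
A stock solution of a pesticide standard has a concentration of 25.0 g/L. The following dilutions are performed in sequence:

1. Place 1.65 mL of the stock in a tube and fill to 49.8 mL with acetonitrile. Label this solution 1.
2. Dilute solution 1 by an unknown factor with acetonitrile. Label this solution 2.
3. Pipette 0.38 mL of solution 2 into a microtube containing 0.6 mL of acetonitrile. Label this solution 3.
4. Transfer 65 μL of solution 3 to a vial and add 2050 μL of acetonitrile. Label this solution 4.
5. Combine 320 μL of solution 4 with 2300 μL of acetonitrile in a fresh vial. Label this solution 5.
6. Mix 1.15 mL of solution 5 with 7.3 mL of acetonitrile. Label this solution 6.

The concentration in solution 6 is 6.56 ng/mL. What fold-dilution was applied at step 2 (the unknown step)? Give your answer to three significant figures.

Step 1: 1.65 mL brought to 49.8 mL → factor 49.8/1.65 = 30.182
Step 2: unknown factor x
Step 3: 0.38 mL + 0.6 mL = 0.98 mL total → factor 0.98/0.38 = 2.5789
Step 4: 65 μL + 2050 μL = 2115 μL total → factor 2115/65 = 32.538
Step 5: 320 μL + 2300 μL = 2620 μL total → factor 2620/320 = 8.1875
Step 6: 1.15 mL + 7.3 mL = 8.45 mL total → factor 8.45/1.15 = 7.3478
Product of known-step factors = 1.5237 × 10^5
Overall factor = 25.0 g/L / (6.56 ng/mL) = 3.811 × 10^6
x = 3.811 × 10^6 / 1.5237 × 10^5 = 25.0

25.0-fold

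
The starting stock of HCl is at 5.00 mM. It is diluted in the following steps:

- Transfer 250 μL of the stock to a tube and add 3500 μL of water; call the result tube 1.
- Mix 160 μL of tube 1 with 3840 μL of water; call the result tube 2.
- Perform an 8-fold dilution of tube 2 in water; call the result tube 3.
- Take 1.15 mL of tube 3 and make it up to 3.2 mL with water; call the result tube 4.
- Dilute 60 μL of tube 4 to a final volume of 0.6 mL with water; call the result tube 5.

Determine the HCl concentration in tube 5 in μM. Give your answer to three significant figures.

0.0599 μM

Step 1: 250 μL + 3500 μL = 3750 μL total → factor 3750/250 = 15
Step 2: 160 μL + 3840 μL = 4000 μL total → factor 4000/160 = 25
Step 3: 8-fold → factor 8
Step 4: 1.15 mL brought to 3.2 mL → factor 3.2/1.15 = 2.7826
Step 5: 60 μL brought to 0.6 mL → factor 600/60 = 10
Overall dilution factor = 15 × 25 × 8 × 2.7826 × 10 = 83478
Final = 5.00 mM / 83478 = 5.990 × 10^-5 mM = 0.0599 μM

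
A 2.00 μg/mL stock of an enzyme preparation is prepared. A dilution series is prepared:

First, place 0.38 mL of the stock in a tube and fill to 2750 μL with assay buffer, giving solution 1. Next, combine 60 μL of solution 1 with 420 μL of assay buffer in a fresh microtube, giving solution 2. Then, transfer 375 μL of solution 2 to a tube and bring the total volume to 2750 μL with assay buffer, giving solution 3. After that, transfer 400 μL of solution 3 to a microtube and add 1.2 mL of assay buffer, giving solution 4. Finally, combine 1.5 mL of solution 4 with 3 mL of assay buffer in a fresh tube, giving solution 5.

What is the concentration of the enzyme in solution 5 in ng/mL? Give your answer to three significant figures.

0.393 ng/mL

Step 1: 0.38 mL brought to 2750 μL → factor 2.75/0.38 = 7.2368
Step 2: 60 μL + 420 μL = 480 μL total → factor 480/60 = 8
Step 3: 375 μL brought to 2750 μL → factor 2750/375 = 7.3333
Step 4: 400 μL + 1.2 mL = 1600 μL total → factor 1600/400 = 4
Step 5: 1.5 mL + 3 mL = 4.5 mL total → factor 4.5/1.5 = 3
Overall dilution factor = 7.2368 × 8 × 7.3333 × 4 × 3 = 5094.7
Final = 2.00 μg/mL / 5094.7 = 0.0003926 μg/mL = 0.393 ng/mL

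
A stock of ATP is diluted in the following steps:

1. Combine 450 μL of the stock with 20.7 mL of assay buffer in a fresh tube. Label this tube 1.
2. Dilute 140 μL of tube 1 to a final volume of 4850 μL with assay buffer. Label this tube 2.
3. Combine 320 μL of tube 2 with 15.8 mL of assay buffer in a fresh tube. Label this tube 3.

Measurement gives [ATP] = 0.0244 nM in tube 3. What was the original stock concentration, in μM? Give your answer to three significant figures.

2.00 μM

Step 1: 450 μL + 20.7 mL = 21150 μL total → factor 21150/450 = 47
Step 2: 140 μL brought to 4850 μL → factor 4850/140 = 34.643
Step 3: 320 μL + 15.8 mL = 16120 μL total → factor 16120/320 = 50.375
Overall dilution factor = 47 × 34.643 × 50.375 = 82021
Stock = 0.0244 nM × 82021 = 2001 nM = 2.00 μM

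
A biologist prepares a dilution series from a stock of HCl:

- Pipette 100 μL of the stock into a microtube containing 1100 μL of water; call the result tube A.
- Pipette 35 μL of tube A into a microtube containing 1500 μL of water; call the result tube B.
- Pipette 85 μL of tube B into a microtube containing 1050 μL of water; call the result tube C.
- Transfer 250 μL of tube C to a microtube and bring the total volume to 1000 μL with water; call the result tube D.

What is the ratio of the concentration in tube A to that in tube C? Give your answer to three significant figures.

586

Step 1: 100 μL + 1100 μL = 1200 μL total → factor 1200/100 = 12
Step 2: 35 μL + 1500 μL = 1535 μL total → factor 1535/35 = 43.857
Step 3: 85 μL + 1050 μL = 1135 μL total → factor 1135/85 = 13.353
Dilution factor to tube A = 12; to tube C = 7027.5
[tube A]/[tube C] = (factor to tube C)/(factor to tube A) = 7027.5/12 = 586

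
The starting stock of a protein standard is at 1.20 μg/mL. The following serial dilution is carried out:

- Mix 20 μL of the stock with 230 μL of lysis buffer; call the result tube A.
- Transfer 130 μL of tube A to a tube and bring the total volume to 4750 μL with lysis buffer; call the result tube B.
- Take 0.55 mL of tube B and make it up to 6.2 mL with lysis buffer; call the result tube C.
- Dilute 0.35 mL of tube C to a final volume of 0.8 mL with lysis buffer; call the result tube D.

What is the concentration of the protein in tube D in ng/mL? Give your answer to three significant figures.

Step 1: 20 μL + 230 μL = 250 μL total → factor 250/20 = 12.5
Step 2: 130 μL brought to 4750 μL → factor 4750/130 = 36.538
Step 3: 0.55 mL brought to 6.2 mL → factor 6.2/0.55 = 11.273
Step 4: 0.35 mL brought to 0.8 mL → factor 0.8/0.35 = 2.2857
Overall dilution factor = 12.5 × 36.538 × 11.273 × 2.2857 = 11768
Final = 1.20 μg/mL / 11768 = 0.0001020 μg/mL = 0.102 ng/mL

0.102 ng/mL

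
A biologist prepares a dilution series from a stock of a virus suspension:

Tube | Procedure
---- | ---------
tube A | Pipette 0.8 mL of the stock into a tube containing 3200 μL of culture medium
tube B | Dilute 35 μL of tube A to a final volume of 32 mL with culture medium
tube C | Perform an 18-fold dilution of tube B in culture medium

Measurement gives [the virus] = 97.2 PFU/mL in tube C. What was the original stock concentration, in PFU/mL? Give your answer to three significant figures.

Step 1: 0.8 mL + 3200 μL = 4 mL total → factor 4/0.8 = 5
Step 2: 35 μL brought to 32 mL → factor 32000/35 = 914.29
Step 3: 18-fold → factor 18
Overall dilution factor = 5 × 914.29 × 18 = 82286
Stock = 97.2 PFU/mL × 82286 = 8.00 × 10^6 PFU/mL

8.00 × 10^6 PFU/mL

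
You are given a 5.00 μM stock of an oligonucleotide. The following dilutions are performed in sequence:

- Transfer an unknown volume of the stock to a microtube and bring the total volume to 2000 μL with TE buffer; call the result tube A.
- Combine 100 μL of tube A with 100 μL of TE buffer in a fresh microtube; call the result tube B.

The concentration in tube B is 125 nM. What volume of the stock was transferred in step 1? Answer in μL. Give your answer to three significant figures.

100 μL

Step 1: v brought to 2000 μL → factor = 2000 μL/v
Step 2: 100 μL + 100 μL = 200 μL total → factor 200/100 = 2
Product of known-step factors = 2
Overall factor = 5.00 μM / (125 nM) = 40
Step-1 factor = 40 / 2 = 20
v = 2000 μL / 20 = 100 μL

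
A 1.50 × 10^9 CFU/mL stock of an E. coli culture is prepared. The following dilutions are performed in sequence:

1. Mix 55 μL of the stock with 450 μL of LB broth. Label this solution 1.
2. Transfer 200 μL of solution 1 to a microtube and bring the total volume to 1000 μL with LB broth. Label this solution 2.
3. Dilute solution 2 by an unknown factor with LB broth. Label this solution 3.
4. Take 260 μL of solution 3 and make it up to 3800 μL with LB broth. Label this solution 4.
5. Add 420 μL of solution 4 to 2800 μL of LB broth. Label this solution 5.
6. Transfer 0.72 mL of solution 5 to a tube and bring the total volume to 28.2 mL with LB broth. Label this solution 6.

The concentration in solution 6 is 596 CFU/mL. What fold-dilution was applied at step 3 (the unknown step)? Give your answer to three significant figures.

12.5-fold

Step 1: 55 μL + 450 μL = 505 μL total → factor 505/55 = 9.1818
Step 2: 200 μL brought to 1000 μL → factor 1000/200 = 5
Step 3: unknown factor x
Step 4: 260 μL brought to 3800 μL → factor 3800/260 = 14.615
Step 5: 420 μL + 2800 μL = 3220 μL total → factor 3220/420 = 7.6667
Step 6: 0.72 mL brought to 28.2 mL → factor 28.2/0.72 = 39.167
Product of known-step factors = 2.0148 × 10^5
Overall factor = 1.50 × 10^9 CFU/mL / (596 CFU/mL) = 2.5168 × 10^6
x = 2.5168 × 10^6 / 2.0148 × 10^5 = 12.5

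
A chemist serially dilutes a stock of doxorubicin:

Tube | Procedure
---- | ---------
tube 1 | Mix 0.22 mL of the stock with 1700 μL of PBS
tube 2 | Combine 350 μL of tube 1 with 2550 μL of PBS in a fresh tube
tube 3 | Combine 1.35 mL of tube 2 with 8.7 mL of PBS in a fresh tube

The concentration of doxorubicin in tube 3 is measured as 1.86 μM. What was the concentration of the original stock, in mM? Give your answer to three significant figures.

1.00 mM

Step 1: 0.22 mL + 1700 μL = 1.92 mL total → factor 1.92/0.22 = 8.7273
Step 2: 350 μL + 2550 μL = 2900 μL total → factor 2900/350 = 8.2857
Step 3: 1.35 mL + 8.7 mL = 10.05 mL total → factor 10.05/1.35 = 7.4444
Overall dilution factor = 8.7273 × 8.2857 × 7.4444 = 538.32
Stock = 1.86 μM × 538.32 = 1001 μM = 1.00 mM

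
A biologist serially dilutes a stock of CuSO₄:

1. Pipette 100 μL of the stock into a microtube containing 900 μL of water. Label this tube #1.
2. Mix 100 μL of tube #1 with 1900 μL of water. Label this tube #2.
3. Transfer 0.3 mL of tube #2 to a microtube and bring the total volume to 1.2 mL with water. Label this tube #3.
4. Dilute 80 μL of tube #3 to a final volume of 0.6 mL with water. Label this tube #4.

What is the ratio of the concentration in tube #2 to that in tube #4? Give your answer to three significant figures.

Step 1: 100 μL + 900 μL = 1000 μL total → factor 1000/100 = 10
Step 2: 100 μL + 1900 μL = 2000 μL total → factor 2000/100 = 20
Step 3: 0.3 mL brought to 1.2 mL → factor 1.2/0.3 = 4
Step 4: 80 μL brought to 0.6 mL → factor 600/80 = 7.5
Dilution factor to tube #2 = 200; to tube #4 = 6000
[tube #2]/[tube #4] = (factor to tube #4)/(factor to tube #2) = 6000/200 = 30.0

30.0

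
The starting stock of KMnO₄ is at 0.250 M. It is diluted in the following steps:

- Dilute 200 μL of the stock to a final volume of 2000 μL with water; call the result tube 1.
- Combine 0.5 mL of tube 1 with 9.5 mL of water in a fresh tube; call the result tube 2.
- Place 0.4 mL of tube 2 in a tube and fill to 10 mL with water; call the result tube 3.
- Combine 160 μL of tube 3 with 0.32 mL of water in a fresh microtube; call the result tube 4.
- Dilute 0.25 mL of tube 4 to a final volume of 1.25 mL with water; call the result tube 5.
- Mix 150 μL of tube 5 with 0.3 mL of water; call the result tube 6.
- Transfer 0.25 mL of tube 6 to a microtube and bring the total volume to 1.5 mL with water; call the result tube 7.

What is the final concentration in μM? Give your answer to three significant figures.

0.185 μM

Step 1: 200 μL brought to 2000 μL → factor 2000/200 = 10
Step 2: 0.5 mL + 9.5 mL = 10 mL total → factor 10/0.5 = 20
Step 3: 0.4 mL brought to 10 mL → factor 10/0.4 = 25
Step 4: 160 μL + 0.32 mL = 480 μL total → factor 480/160 = 3
Step 5: 0.25 mL brought to 1.25 mL → factor 1.25/0.25 = 5
Step 6: 150 μL + 0.3 mL = 450 μL total → factor 450/150 = 3
Step 7: 0.25 mL brought to 1.5 mL → factor 1.5/0.25 = 6
Overall dilution factor = 10 × 20 × 25 × 3 × 5 × 3 × 6 = 1.35 × 10^6
Final = 0.250 M / 1.35 × 10^6 = 1.852 × 10^-7 M = 0.185 μM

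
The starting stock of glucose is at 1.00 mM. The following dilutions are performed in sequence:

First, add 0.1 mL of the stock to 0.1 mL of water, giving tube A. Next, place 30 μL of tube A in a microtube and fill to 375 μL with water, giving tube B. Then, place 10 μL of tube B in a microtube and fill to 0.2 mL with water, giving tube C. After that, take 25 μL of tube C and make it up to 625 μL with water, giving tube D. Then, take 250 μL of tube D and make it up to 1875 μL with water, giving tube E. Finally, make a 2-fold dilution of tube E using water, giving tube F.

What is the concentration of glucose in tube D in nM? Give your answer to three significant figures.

80.0 nM

Step 1: 0.1 mL + 0.1 mL = 0.2 mL total → factor 0.2/0.1 = 2
Step 2: 30 μL brought to 375 μL → factor 375/30 = 12.5
Step 3: 10 μL brought to 0.2 mL → factor 200/10 = 20
Step 4: 25 μL brought to 625 μL → factor 625/25 = 25
Dilution factor through tube D = 2 × 12.5 × 20 × 25 = 12500
[tube D] = 1.00 mM / 12500 = 8.000 × 10^-5 mM = 80.0 nM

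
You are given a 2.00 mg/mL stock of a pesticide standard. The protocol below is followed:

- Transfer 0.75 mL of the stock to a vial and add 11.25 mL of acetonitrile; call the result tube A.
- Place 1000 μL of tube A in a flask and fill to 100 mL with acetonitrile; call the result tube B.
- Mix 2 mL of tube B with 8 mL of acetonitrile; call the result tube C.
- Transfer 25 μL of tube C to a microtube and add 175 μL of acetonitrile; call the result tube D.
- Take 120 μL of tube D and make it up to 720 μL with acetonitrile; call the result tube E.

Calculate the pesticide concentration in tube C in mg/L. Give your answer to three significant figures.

Step 1: 0.75 mL + 11.25 mL = 12 mL total → factor 12/0.75 = 16
Step 2: 1000 μL brought to 100 mL → factor 1 × 10^5/1000 = 100
Step 3: 2 mL + 8 mL = 10 mL total → factor 10/2 = 5
Dilution factor through tube C = 16 × 100 × 5 = 8000
[tube C] = 2.00 mg/mL / 8000 = 0.0002500 mg/mL = 0.250 mg/L

0.250 mg/L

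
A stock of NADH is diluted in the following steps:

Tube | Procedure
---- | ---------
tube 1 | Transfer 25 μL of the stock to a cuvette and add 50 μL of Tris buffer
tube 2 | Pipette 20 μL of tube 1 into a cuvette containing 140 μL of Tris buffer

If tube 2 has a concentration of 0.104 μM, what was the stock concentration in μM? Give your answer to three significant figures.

2.50 μM

Step 1: 25 μL + 50 μL = 75 μL total → factor 75/25 = 3
Step 2: 20 μL + 140 μL = 160 μL total → factor 160/20 = 8
Overall dilution factor = 3 × 8 = 24
Stock = 0.104 μM × 24 = 2.50 μM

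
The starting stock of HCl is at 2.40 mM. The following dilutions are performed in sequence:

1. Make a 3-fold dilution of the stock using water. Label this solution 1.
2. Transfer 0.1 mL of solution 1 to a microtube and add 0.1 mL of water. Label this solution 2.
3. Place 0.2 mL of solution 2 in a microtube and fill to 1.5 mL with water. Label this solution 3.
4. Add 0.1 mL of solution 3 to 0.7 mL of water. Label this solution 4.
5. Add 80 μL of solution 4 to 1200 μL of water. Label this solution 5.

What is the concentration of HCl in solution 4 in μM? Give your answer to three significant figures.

6.67 μM

Step 1: 3-fold → factor 3
Step 2: 0.1 mL + 0.1 mL = 0.2 mL total → factor 0.2/0.1 = 2
Step 3: 0.2 mL brought to 1.5 mL → factor 1.5/0.2 = 7.5
Step 4: 0.1 mL + 0.7 mL = 0.8 mL total → factor 0.8/0.1 = 8
Dilution factor through solution 4 = 3 × 2 × 7.5 × 8 = 360
[solution 4] = 2.40 mM / 360 = 0.006667 mM = 6.67 μM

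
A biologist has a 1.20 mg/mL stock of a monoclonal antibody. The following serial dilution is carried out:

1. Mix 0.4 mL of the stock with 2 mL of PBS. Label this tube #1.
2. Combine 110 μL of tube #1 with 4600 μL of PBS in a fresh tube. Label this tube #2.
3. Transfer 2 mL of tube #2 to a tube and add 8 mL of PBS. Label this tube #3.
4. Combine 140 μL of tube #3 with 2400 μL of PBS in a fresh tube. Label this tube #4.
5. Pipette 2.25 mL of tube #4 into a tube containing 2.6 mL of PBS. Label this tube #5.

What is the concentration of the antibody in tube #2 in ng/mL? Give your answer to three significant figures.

4.67 × 10^3 ng/mL

Step 1: 0.4 mL + 2 mL = 2.4 mL total → factor 2.4/0.4 = 6
Step 2: 110 μL + 4600 μL = 4710 μL total → factor 4710/110 = 42.818
Dilution factor through tube #2 = 6 × 42.818 = 256.91
[tube #2] = 1.20 mg/mL / 256.91 = 0.004671 mg/mL = 4.67 × 10^3 ng/mL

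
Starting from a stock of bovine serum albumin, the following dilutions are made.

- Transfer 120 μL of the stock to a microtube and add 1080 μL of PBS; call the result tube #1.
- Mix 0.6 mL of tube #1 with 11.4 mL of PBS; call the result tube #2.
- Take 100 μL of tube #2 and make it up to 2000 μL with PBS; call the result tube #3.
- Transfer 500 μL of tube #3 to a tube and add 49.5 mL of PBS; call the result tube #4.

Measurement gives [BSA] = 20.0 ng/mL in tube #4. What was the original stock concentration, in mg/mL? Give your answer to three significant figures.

8.00 mg/mL

Step 1: 120 μL + 1080 μL = 1200 μL total → factor 1200/120 = 10
Step 2: 0.6 mL + 11.4 mL = 12 mL total → factor 12/0.6 = 20
Step 3: 100 μL brought to 2000 μL → factor 2000/100 = 20
Step 4: 500 μL + 49.5 mL = 50000 μL total → factor 50000/500 = 100
Overall dilution factor = 10 × 20 × 20 × 100 = 4 × 10^5
Stock = 20.0 ng/mL × 4 × 10^5 = 8.000 × 10^6 ng/mL = 8.00 mg/mL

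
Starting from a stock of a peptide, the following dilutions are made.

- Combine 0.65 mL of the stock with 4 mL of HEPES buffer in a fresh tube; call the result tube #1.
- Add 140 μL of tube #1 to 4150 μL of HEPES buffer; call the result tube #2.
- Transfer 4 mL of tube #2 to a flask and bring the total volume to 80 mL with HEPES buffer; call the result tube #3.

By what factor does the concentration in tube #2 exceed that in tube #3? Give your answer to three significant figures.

20.0

Step 1: 0.65 mL + 4 mL = 4.65 mL total → factor 4.65/0.65 = 7.1538
Step 2: 140 μL + 4150 μL = 4290 μL total → factor 4290/140 = 30.643
Step 3: 4 mL brought to 80 mL → factor 80/4 = 20
Dilution factor to tube #2 = 219.21; to tube #3 = 4384.3
[tube #2]/[tube #3] = (factor to tube #3)/(factor to tube #2) = 4384.3/219.21 = 20.0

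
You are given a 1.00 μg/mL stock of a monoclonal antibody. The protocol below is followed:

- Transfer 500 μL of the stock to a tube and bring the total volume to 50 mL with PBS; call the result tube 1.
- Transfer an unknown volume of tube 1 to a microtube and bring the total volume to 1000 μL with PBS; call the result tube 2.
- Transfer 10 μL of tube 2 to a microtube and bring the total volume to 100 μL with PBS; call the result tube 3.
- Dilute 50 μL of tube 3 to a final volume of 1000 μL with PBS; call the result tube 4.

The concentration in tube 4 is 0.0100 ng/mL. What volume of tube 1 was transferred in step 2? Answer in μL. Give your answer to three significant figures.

200 μL

Step 1: 500 μL brought to 50 mL → factor 50000/500 = 100
Step 2: v brought to 1000 μL → factor = 1000 μL/v
Step 3: 10 μL brought to 100 μL → factor 100/10 = 10
Step 4: 50 μL brought to 1000 μL → factor 1000/50 = 20
Product of known-step factors = 20000
Overall factor = 1.00 μg/mL / (0.0100 ng/mL) = 1 × 10^5
Step-2 factor = 1 × 10^5 / 20000 = 5
v = 1000 μL / 5 = 200 μL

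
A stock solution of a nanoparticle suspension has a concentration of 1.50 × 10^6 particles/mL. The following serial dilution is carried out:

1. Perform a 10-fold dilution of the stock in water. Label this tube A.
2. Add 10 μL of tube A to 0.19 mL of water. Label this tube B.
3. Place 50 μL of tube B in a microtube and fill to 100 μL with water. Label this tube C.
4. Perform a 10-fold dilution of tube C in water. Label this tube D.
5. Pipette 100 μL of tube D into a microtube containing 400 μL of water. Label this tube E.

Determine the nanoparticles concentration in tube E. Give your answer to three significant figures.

Step 1: 10-fold → factor 10
Step 2: 10 μL + 0.19 mL = 200 μL total → factor 200/10 = 20
Step 3: 50 μL brought to 100 μL → factor 100/50 = 2
Step 4: 10-fold → factor 10
Step 5: 100 μL + 400 μL = 500 μL total → factor 500/100 = 5
Overall dilution factor = 10 × 20 × 2 × 10 × 5 = 20000
Final = 1.50 × 10^6 particles/mL / 20000 = 75.0 particles/mL

75.0 particles/mL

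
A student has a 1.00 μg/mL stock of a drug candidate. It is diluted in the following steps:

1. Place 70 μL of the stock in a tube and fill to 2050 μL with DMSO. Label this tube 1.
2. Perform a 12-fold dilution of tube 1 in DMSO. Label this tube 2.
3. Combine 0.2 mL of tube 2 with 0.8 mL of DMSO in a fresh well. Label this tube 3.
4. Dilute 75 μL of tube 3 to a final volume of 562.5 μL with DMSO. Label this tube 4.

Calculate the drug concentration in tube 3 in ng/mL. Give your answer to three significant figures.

Step 1: 70 μL brought to 2050 μL → factor 2050/70 = 29.286
Step 2: 12-fold → factor 12
Step 3: 0.2 mL + 0.8 mL = 1 mL total → factor 1/0.2 = 5
Dilution factor through tube 3 = 29.286 × 12 × 5 = 1757.1
[tube 3] = 1.00 μg/mL / 1757.1 = 0.0005691 μg/mL = 0.569 ng/mL

0.569 ng/mL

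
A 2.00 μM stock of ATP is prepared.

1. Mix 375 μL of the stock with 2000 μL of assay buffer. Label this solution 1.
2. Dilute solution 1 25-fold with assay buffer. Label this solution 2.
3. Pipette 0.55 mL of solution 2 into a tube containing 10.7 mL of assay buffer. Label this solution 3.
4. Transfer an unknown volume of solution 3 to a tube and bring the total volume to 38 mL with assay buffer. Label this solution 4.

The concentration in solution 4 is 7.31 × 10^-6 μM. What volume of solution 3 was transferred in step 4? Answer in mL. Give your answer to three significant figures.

Step 1: 375 μL + 2000 μL = 2375 μL total → factor 2375/375 = 6.3333
Step 2: 25-fold → factor 25
Step 3: 0.55 mL + 10.7 mL = 11.25 mL total → factor 11.25/0.55 = 20.455
Step 4: v brought to 38 mL → factor = 38 mL/v
Product of known-step factors = 3238.6
Overall factor = 2.00 μM / (7.31 × 10^-6 μM) = 2.736 × 10^5
Step-4 factor = 2.736 × 10^5 / 3238.6 = 84.479
v = 38 mL / 84.479 = 0.450 mL

0.450 mL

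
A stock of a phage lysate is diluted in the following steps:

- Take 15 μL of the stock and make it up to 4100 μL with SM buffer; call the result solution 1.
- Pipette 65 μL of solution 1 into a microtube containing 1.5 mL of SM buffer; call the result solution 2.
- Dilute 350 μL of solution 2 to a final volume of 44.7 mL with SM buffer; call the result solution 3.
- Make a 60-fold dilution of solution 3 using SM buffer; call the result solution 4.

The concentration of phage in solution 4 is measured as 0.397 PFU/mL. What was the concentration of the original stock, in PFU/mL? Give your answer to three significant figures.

2.00 × 10^7 PFU/mL

Step 1: 15 μL brought to 4100 μL → factor 4100/15 = 273.33
Step 2: 65 μL + 1.5 mL = 1565 μL total → factor 1565/65 = 24.077
Step 3: 350 μL brought to 44.7 mL → factor 44700/350 = 127.71
Step 4: 60-fold → factor 60
Overall dilution factor = 273.33 × 24.077 × 127.71 × 60 = 5.0429 × 10^7
Stock = 0.397 PFU/mL × 5.0429 × 10^7 = 2.00 × 10^7 PFU/mL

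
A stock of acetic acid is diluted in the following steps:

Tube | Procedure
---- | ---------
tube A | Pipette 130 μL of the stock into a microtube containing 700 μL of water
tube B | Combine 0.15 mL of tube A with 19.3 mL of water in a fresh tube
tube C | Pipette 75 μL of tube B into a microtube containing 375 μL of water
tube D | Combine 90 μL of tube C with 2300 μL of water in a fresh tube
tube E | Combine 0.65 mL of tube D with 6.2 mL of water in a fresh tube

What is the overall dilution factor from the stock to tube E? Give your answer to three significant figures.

1.39 × 10^6

Step 1: 130 μL + 700 μL = 830 μL total → factor 830/130 = 6.3846
Step 2: 0.15 mL + 19.3 mL = 19.45 mL total → factor 19.45/0.15 = 129.67
Step 3: 75 μL + 375 μL = 450 μL total → factor 450/75 = 6
Step 4: 90 μL + 2300 μL = 2390 μL total → factor 2390/90 = 26.556
Step 5: 0.65 mL + 6.2 mL = 6.85 mL total → factor 6.85/0.65 = 10.538
Overall dilution factor = 6.3846 × 129.67 × 6 × 26.556 × 10.538 = 1.3901 × 10^6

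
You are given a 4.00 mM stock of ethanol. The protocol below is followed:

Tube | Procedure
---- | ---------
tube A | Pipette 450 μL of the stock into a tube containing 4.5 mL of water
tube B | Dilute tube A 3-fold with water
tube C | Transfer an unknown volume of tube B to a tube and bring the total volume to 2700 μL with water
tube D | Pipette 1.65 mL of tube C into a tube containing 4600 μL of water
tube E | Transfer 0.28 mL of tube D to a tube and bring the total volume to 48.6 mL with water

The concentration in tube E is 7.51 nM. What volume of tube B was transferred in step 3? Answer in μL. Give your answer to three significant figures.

110 μL

Step 1: 450 μL + 4.5 mL = 4950 μL total → factor 4950/450 = 11
Step 2: 3-fold → factor 3
Step 3: v brought to 2700 μL → factor = 2700 μL/v
Step 4: 1.65 mL + 4600 μL = 6.25 mL total → factor 6.25/1.65 = 3.7879
Step 5: 0.28 mL brought to 48.6 mL → factor 48.6/0.28 = 173.57
Product of known-step factors = 21696
Overall factor = 4.00 mM / (7.51 nM) = 5.3262 × 10^5
Step-3 factor = 5.3262 × 10^5 / 21696 = 24.549
v = 2700 μL / 24.549 = 110 μL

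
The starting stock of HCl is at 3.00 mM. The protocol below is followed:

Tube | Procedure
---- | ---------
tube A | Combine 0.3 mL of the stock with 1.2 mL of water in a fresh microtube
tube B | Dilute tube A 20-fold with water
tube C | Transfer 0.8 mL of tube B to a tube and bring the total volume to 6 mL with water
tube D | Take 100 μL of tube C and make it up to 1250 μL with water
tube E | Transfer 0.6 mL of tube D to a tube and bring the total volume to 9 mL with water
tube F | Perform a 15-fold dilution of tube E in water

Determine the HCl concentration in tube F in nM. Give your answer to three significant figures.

Step 1: 0.3 mL + 1.2 mL = 1.5 mL total → factor 1.5/0.3 = 5
Step 2: 20-fold → factor 20
Step 3: 0.8 mL brought to 6 mL → factor 6/0.8 = 7.5
Step 4: 100 μL brought to 1250 μL → factor 1250/100 = 12.5
Step 5: 0.6 mL brought to 9 mL → factor 9/0.6 = 15
Step 6: 15-fold → factor 15
Overall dilution factor = 5 × 20 × 7.5 × 12.5 × 15 × 15 = 2.1094 × 10^6
Final = 3.00 mM / 2.1094 × 10^6 = 1.422 × 10^-6 mM = 1.42 nM

1.42 nM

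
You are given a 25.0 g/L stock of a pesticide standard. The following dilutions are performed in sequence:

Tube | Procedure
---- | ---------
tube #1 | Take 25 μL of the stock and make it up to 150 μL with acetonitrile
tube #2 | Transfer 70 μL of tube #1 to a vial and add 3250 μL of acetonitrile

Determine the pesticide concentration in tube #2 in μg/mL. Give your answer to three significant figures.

87.9 μg/mL

Step 1: 25 μL brought to 150 μL → factor 150/25 = 6
Step 2: 70 μL + 3250 μL = 3320 μL total → factor 3320/70 = 47.429
Overall dilution factor = 6 × 47.429 = 284.57
Final = 25.0 g/L / 284.57 = 0.08785 g/L = 87.9 μg/mL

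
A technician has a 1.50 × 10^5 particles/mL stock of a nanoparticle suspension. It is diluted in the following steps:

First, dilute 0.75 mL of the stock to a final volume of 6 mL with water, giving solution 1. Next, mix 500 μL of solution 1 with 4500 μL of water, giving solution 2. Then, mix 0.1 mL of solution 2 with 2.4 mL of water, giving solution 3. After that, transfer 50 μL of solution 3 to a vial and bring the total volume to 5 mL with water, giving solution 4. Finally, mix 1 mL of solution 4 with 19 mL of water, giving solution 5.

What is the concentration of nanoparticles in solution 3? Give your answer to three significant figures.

Step 1: 0.75 mL brought to 6 mL → factor 6/0.75 = 8
Step 2: 500 μL + 4500 μL = 5000 μL total → factor 5000/500 = 10
Step 3: 0.1 mL + 2.4 mL = 2.5 mL total → factor 2.5/0.1 = 25
Dilution factor through solution 3 = 8 × 10 × 25 = 2000
[solution 3] = 1.50 × 10^5 particles/mL / 2000 = 75.0 particles/mL

75.0 particles/mL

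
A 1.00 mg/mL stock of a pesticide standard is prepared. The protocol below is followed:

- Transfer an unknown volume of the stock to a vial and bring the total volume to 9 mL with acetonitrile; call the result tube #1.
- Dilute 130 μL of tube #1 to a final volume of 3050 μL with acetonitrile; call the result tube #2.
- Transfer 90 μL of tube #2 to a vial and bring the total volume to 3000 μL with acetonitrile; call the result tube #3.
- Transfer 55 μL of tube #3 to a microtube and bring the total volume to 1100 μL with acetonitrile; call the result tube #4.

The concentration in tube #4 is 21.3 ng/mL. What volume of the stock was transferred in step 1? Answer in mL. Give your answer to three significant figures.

3.00 mL

Step 1: v brought to 9 mL → factor = 9 mL/v
Step 2: 130 μL brought to 3050 μL → factor 3050/130 = 23.462
Step 3: 90 μL brought to 3000 μL → factor 3000/90 = 33.333
Step 4: 55 μL brought to 1100 μL → factor 1100/55 = 20
Product of known-step factors = 15641
Overall factor = 1.00 mg/mL / (21.3 ng/mL) = 46948
Step-1 factor = 46948 / 15641 = 3.0016
v = 9 mL / 3.0016 = 3.00 mL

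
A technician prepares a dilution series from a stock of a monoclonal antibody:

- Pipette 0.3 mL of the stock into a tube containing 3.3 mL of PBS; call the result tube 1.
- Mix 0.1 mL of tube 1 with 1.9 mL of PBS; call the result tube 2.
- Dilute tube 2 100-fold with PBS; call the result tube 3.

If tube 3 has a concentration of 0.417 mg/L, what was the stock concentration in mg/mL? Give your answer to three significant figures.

10.0 mg/mL

Step 1: 0.3 mL + 3.3 mL = 3.6 mL total → factor 3.6/0.3 = 12
Step 2: 0.1 mL + 1.9 mL = 2 mL total → factor 2/0.1 = 20
Step 3: 100-fold → factor 100
Overall dilution factor = 12 × 20 × 100 = 24000
Stock = 0.417 mg/L × 24000 = 1.001 × 10^4 mg/L = 10.0 mg/mL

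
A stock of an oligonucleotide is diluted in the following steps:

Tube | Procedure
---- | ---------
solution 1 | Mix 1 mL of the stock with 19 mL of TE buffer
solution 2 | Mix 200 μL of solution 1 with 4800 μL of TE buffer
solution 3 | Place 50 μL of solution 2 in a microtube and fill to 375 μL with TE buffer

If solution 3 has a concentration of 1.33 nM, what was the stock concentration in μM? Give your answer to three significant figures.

Step 1: 1 mL + 19 mL = 20 mL total → factor 20/1 = 20
Step 2: 200 μL + 4800 μL = 5000 μL total → factor 5000/200 = 25
Step 3: 50 μL brought to 375 μL → factor 375/50 = 7.5
Overall dilution factor = 20 × 25 × 7.5 = 3750
Stock = 1.33 nM × 3750 = 4988 nM = 4.99 μM

4.99 μM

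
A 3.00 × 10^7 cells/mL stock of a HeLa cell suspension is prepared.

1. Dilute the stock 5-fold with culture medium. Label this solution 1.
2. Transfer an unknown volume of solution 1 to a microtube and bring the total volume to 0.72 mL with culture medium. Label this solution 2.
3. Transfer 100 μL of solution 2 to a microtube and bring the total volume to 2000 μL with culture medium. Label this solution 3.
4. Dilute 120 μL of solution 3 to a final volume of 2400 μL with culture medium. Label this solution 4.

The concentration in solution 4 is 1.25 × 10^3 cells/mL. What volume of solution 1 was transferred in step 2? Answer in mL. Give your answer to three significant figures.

0.0600 mL

Step 1: 5-fold → factor 5
Step 2: v brought to 0.72 mL → factor = 0.72 mL/v
Step 3: 100 μL brought to 2000 μL → factor 2000/100 = 20
Step 4: 120 μL brought to 2400 μL → factor 2400/120 = 20
Product of known-step factors = 2000
Overall factor = 3.00 × 10^7 cells/mL / (1.25 × 10^3 cells/mL) = 24000
Step-2 factor = 24000 / 2000 = 12
v = 0.72 mL / 12 = 0.0600 mL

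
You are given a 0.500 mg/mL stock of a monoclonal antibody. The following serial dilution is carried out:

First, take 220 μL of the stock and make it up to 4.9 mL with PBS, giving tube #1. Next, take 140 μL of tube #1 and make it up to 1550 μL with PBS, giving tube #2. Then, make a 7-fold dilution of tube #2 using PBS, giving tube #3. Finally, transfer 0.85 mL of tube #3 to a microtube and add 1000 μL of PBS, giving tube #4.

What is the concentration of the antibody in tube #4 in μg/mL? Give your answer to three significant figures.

Step 1: 220 μL brought to 4.9 mL → factor 4900/220 = 22.273
Step 2: 140 μL brought to 1550 μL → factor 1550/140 = 11.071
Step 3: 7-fold → factor 7
Step 4: 0.85 mL + 1000 μL = 1.85 mL total → factor 1.85/0.85 = 2.1765
Overall dilution factor = 22.273 × 11.071 × 7 × 2.1765 = 3756.9
Final = 0.500 mg/mL / 3756.9 = 0.0001331 mg/mL = 0.133 μg/mL

0.133 μg/mL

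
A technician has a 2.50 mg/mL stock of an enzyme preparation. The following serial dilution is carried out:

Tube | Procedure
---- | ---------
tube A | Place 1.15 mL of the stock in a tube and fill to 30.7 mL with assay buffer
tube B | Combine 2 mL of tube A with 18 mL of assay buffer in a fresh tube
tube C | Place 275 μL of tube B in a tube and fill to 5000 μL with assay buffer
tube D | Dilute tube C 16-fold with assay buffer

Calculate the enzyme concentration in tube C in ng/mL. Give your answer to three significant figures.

Step 1: 1.15 mL brought to 30.7 mL → factor 30.7/1.15 = 26.696
Step 2: 2 mL + 18 mL = 20 mL total → factor 20/2 = 10
Step 3: 275 μL brought to 5000 μL → factor 5000/275 = 18.182
Dilution factor through tube C = 26.696 × 10 × 18.182 = 4853.8
[tube C] = 2.50 mg/mL / 4853.8 = 0.0005151 mg/mL = 515 ng/mL

515 ng/mL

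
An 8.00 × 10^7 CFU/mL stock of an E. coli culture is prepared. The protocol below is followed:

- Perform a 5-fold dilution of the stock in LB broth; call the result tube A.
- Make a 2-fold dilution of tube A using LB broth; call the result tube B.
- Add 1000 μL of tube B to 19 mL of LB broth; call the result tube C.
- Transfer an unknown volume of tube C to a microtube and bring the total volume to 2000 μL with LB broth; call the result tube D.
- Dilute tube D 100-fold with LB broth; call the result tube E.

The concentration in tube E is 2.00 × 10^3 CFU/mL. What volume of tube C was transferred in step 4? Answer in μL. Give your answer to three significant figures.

1.00 × 10^3 μL

Step 1: 5-fold → factor 5
Step 2: 2-fold → factor 2
Step 3: 1000 μL + 19 mL = 20000 μL total → factor 20000/1000 = 20
Step 4: v brought to 2000 μL → factor = 2000 μL/v
Step 5: 100-fold → factor 100
Product of known-step factors = 20000
Overall factor = 8.00 × 10^7 CFU/mL / (2.00 × 10^3 CFU/mL) = 40000
Step-4 factor = 40000 / 20000 = 2
v = 2000 μL / 2 = 1.00 × 10^3 μL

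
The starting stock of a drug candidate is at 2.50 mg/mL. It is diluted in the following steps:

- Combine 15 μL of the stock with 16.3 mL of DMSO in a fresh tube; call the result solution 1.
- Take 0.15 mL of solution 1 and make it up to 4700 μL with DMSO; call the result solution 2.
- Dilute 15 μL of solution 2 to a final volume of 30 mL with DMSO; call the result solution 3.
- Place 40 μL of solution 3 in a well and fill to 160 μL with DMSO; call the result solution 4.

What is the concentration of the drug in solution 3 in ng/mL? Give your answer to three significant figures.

0.0367 ng/mL

Step 1: 15 μL + 16.3 mL = 16315 μL total → factor 16315/15 = 1087.7
Step 2: 0.15 mL brought to 4700 μL → factor 4.7/0.15 = 31.333
Step 3: 15 μL brought to 30 mL → factor 30000/15 = 2000
Dilution factor through solution 3 = 1087.7 × 31.333 × 2000 = 6.816 × 10^7
[solution 3] = 2.50 mg/mL / 6.816 × 10^7 = 3.668 × 10^-8 mg/mL = 0.0367 ng/mL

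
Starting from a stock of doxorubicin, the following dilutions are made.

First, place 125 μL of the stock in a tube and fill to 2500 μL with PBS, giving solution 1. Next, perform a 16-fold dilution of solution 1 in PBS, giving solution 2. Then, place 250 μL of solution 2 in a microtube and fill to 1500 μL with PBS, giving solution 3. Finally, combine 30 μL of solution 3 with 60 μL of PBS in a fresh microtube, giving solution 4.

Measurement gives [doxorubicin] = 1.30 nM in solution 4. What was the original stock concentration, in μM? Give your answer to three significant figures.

Step 1: 125 μL brought to 2500 μL → factor 2500/125 = 20
Step 2: 16-fold → factor 16
Step 3: 250 μL brought to 1500 μL → factor 1500/250 = 6
Step 4: 30 μL + 60 μL = 90 μL total → factor 90/30 = 3
Overall dilution factor = 20 × 16 × 6 × 3 = 5760
Stock = 1.30 nM × 5760 = 7488 nM = 7.49 μM

7.49 μM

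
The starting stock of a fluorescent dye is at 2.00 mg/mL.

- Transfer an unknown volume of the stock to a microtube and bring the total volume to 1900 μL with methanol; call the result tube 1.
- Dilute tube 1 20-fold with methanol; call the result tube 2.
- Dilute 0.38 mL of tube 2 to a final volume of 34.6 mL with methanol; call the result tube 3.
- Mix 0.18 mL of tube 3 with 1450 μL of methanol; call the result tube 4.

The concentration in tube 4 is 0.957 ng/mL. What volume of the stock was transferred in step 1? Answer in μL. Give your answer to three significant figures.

15.0 μL

Step 1: v brought to 1900 μL → factor = 1900 μL/v
Step 2: 20-fold → factor 20
Step 3: 0.38 mL brought to 34.6 mL → factor 34.6/0.38 = 91.053
Step 4: 0.18 mL + 1450 μL = 1.63 mL total → factor 1.63/0.18 = 9.0556
Product of known-step factors = 16491
Overall factor = 2.00 mg/mL / (0.957 ng/mL) = 2.0899 × 10^6
Step-1 factor = 2.0899 × 10^6 / 16491 = 126.73
v = 1900 μL / 126.73 = 15.0 μL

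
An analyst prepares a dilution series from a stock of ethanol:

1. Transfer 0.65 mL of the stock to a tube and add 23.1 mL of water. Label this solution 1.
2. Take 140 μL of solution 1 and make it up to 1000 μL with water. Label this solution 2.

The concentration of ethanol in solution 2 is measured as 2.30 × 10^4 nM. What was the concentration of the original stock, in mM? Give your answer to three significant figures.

6.00 mM

Step 1: 0.65 mL + 23.1 mL = 23.75 mL total → factor 23.75/0.65 = 36.538
Step 2: 140 μL brought to 1000 μL → factor 1000/140 = 7.1429
Overall dilution factor = 36.538 × 7.1429 = 260.99
Stock = 2.30 × 10^4 nM × 260.99 = 6.003 × 10^6 nM = 6.00 mM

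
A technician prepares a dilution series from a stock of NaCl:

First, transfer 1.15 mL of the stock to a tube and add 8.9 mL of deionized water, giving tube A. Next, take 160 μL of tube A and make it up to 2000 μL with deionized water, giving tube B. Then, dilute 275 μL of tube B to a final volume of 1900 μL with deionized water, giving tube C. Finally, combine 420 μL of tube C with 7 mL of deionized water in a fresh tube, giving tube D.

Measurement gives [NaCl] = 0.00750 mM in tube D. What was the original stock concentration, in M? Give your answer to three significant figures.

0.100 M

Step 1: 1.15 mL + 8.9 mL = 10.05 mL total → factor 10.05/1.15 = 8.7391
Step 2: 160 μL brought to 2000 μL → factor 2000/160 = 12.5
Step 3: 275 μL brought to 1900 μL → factor 1900/275 = 6.9091
Step 4: 420 μL + 7 mL = 7420 μL total → factor 7420/420 = 17.667
Overall dilution factor = 8.7391 × 12.5 × 6.9091 × 17.667 = 13334
Stock = 0.00750 mM × 13334 = 100.0 mM = 0.100 M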